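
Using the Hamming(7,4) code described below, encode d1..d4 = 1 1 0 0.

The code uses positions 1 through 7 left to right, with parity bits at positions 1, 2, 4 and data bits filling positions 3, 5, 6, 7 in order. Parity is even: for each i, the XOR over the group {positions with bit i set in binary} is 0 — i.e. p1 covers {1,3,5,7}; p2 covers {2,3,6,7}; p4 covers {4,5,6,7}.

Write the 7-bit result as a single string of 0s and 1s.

0111100

Place data at non-parity positions: p1 p2 1 p4 1 0 0
p1 (pos 1,3,5,7): XOR of data positions = 1⊕1⊕0 = 0
p2 (pos 2,3,6,7): XOR of data positions = 1⊕0⊕0 = 1
p4 (pos 4,5,6,7): XOR of data positions = 1⊕0⊕0 = 1
Codeword: 0111100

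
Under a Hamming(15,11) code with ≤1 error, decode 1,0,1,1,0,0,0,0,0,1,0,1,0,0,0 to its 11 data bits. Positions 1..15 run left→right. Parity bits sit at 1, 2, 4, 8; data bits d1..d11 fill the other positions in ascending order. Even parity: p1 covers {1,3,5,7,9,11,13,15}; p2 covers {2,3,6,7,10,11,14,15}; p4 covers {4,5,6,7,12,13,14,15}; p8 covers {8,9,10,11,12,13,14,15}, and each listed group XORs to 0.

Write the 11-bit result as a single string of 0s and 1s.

10000101000

s1 (pos 1,3,5,7,9,11,13,15): 1⊕1⊕0⊕0⊕0⊕0⊕0⊕0 = 0
s2 (pos 2,3,6,7,10,11,14,15): 0⊕1⊕0⊕0⊕1⊕0⊕0⊕0 = 0
s4 (pos 4,5,6,7,12,13,14,15): 1⊕0⊕0⊕0⊕1⊕0⊕0⊕0 = 0
s8 (pos 8,9,10,11,12,13,14,15): 0⊕0⊕1⊕0⊕1⊕0⊕0⊕0 = 0
Syndrome s8…s1 = 0000 → no error.
Read data bits from positions 3,5,6,7,9,10,11,12,13,14,15: 10000101000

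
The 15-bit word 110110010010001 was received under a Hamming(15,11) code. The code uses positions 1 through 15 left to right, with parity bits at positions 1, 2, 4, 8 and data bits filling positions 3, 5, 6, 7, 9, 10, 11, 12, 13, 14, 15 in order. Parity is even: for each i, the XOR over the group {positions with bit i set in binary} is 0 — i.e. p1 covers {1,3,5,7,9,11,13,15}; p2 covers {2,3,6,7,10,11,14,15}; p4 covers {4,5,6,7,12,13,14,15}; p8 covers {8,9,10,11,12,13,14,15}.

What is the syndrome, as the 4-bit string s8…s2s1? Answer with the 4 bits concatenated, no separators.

1110

s1 (pos 1,3,5,7,9,11,13,15): 1⊕0⊕1⊕0⊕0⊕1⊕0⊕1 = 0
s2 (pos 2,3,6,7,10,11,14,15): 1⊕0⊕0⊕0⊕0⊕1⊕0⊕1 = 1
s4 (pos 4,5,6,7,12,13,14,15): 1⊕1⊕0⊕0⊕0⊕0⊕0⊕1 = 1
s8 (pos 8,9,10,11,12,13,14,15): 1⊕0⊕0⊕1⊕0⊕0⊕0⊕1 = 1
Syndrome s8…s1 = 1110 → error at position 14.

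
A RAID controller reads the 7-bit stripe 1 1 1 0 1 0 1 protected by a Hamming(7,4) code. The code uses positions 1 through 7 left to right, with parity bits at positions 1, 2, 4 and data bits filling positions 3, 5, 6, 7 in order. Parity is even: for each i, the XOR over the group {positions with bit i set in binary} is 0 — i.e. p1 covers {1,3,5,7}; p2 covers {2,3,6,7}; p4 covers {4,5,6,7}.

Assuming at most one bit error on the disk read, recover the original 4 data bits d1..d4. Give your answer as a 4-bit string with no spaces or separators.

1101

s1 (pos 1,3,5,7): 1⊕1⊕1⊕1 = 0
s2 (pos 2,3,6,7): 1⊕1⊕0⊕1 = 1
s4 (pos 4,5,6,7): 0⊕1⊕0⊕1 = 0
Syndrome s4…s1 = 010 → error at position 2.
Flip position 2: 1110101 → 1010101
Read data bits from positions 3,5,6,7: 1101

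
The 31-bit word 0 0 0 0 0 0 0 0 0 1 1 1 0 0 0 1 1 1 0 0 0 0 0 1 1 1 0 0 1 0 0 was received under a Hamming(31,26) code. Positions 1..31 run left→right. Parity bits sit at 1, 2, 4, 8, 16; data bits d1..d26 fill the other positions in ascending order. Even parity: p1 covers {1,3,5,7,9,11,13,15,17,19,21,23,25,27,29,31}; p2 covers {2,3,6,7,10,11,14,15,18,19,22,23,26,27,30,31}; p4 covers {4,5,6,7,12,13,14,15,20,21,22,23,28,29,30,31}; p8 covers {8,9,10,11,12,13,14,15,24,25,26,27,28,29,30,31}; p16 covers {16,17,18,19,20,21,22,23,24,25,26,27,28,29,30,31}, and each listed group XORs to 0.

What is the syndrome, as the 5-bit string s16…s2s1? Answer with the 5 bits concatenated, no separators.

s1 (pos 1,3,5,7,9,11,13,15,17,19,21,23,25,27,29,31): 0⊕0⊕0⊕0⊕0⊕1⊕0⊕0⊕1⊕0⊕0⊕0⊕1⊕0⊕1⊕0 = 0
s2 (pos 2,3,6,7,10,11,14,15,18,19,22,23,26,27,30,31): 0⊕0⊕0⊕0⊕1⊕1⊕0⊕0⊕1⊕0⊕0⊕0⊕1⊕0⊕0⊕0 = 0
s4 (pos 4,5,6,7,12,13,14,15,20,21,22,23,28,29,30,31): 0⊕0⊕0⊕0⊕1⊕0⊕0⊕0⊕0⊕0⊕0⊕0⊕0⊕1⊕0⊕0 = 0
s8 (pos 8,9,10,11,12,13,14,15,24,25,26,27,28,29,30,31): 0⊕0⊕1⊕1⊕1⊕0⊕0⊕0⊕1⊕1⊕1⊕0⊕0⊕1⊕0⊕0 = 1
s16 (pos 16,17,18,19,20,21,22,23,24,25,26,27,28,29,30,31): 1⊕1⊕1⊕0⊕0⊕0⊕0⊕0⊕1⊕1⊕1⊕0⊕0⊕1⊕0⊕0 = 1
Syndrome s16…s1 = 11000 → error at position 24.

11000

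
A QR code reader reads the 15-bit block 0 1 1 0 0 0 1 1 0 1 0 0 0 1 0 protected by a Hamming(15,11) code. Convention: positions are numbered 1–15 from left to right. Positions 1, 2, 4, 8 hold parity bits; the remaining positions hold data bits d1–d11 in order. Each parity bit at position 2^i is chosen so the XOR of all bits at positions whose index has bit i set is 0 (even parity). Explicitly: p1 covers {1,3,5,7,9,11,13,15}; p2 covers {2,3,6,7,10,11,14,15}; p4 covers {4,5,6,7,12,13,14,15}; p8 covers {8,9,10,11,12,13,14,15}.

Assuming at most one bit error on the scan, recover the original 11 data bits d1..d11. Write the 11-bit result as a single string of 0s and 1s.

10010000010

s1 (pos 1,3,5,7,9,11,13,15): 0⊕1⊕0⊕1⊕0⊕0⊕0⊕0 = 0
s2 (pos 2,3,6,7,10,11,14,15): 1⊕1⊕0⊕1⊕1⊕0⊕1⊕0 = 1
s4 (pos 4,5,6,7,12,13,14,15): 0⊕0⊕0⊕1⊕0⊕0⊕1⊕0 = 0
s8 (pos 8,9,10,11,12,13,14,15): 1⊕0⊕1⊕0⊕0⊕0⊕1⊕0 = 1
Syndrome s8…s1 = 1010 → error at position 10.
Flip position 10: 011000110100010 → 011000110000010
Read data bits from positions 3,5,6,7,9,10,11,12,13,14,15: 10010000010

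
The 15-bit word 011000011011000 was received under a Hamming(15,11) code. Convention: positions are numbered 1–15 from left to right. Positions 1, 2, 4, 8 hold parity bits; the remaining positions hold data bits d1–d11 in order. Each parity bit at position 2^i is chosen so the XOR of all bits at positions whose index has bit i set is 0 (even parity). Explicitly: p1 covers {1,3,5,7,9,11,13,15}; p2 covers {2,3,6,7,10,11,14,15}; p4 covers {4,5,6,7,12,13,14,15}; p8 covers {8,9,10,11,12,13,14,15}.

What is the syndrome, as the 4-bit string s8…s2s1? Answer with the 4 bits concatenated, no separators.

s1 (pos 1,3,5,7,9,11,13,15): 0⊕1⊕0⊕0⊕1⊕1⊕0⊕0 = 1
s2 (pos 2,3,6,7,10,11,14,15): 1⊕1⊕0⊕0⊕0⊕1⊕0⊕0 = 1
s4 (pos 4,5,6,7,12,13,14,15): 0⊕0⊕0⊕0⊕1⊕0⊕0⊕0 = 1
s8 (pos 8,9,10,11,12,13,14,15): 1⊕1⊕0⊕1⊕1⊕0⊕0⊕0 = 0
Syndrome s8…s1 = 0111 → error at position 7.

0111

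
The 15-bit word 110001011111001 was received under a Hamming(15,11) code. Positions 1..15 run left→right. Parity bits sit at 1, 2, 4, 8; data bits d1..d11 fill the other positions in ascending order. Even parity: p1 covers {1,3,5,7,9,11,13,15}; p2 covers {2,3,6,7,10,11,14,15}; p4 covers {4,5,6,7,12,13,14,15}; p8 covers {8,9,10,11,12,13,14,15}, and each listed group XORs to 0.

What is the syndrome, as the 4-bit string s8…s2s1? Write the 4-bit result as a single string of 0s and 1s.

0110

s1 (pos 1,3,5,7,9,11,13,15): 1⊕0⊕0⊕0⊕1⊕1⊕0⊕1 = 0
s2 (pos 2,3,6,7,10,11,14,15): 1⊕0⊕1⊕0⊕1⊕1⊕0⊕1 = 1
s4 (pos 4,5,6,7,12,13,14,15): 0⊕0⊕1⊕0⊕1⊕0⊕0⊕1 = 1
s8 (pos 8,9,10,11,12,13,14,15): 1⊕1⊕1⊕1⊕1⊕0⊕0⊕1 = 0
Syndrome s8…s1 = 0110 → error at position 6.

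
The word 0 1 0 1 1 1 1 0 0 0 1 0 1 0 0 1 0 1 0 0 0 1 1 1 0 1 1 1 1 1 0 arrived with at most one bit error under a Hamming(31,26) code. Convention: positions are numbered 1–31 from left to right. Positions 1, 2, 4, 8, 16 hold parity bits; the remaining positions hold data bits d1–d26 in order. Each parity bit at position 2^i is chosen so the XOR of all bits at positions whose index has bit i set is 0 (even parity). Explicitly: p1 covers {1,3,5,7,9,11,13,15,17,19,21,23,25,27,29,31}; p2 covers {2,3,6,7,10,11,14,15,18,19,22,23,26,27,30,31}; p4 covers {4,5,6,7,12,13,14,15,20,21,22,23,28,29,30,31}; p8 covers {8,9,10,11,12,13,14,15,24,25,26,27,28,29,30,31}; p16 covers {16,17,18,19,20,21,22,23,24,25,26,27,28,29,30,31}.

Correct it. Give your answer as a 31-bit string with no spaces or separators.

1101111000101001010001110111110

s1 (pos 1,3,5,7,9,11,13,15,17,19,21,23,25,27,29,31): 0⊕0⊕1⊕1⊕0⊕1⊕1⊕0⊕0⊕0⊕0⊕1⊕0⊕1⊕1⊕0 = 1
s2 (pos 2,3,6,7,10,11,14,15,18,19,22,23,26,27,30,31): 1⊕0⊕1⊕1⊕0⊕1⊕0⊕0⊕1⊕0⊕1⊕1⊕1⊕1⊕1⊕0 = 0
s4 (pos 4,5,6,7,12,13,14,15,20,21,22,23,28,29,30,31): 1⊕1⊕1⊕1⊕0⊕1⊕0⊕0⊕0⊕0⊕1⊕1⊕1⊕1⊕1⊕0 = 0
s8 (pos 8,9,10,11,12,13,14,15,24,25,26,27,28,29,30,31): 0⊕0⊕0⊕1⊕0⊕1⊕0⊕0⊕1⊕0⊕1⊕1⊕1⊕1⊕1⊕0 = 0
s16 (pos 16,17,18,19,20,21,22,23,24,25,26,27,28,29,30,31): 1⊕0⊕1⊕0⊕0⊕0⊕1⊕1⊕1⊕0⊕1⊕1⊕1⊕1⊕1⊕0 = 0
Syndrome s16…s1 = 00001 → error at position 1.
Flip position 1: 0101111000101001010001110111110 → 1101111000101001010001110111110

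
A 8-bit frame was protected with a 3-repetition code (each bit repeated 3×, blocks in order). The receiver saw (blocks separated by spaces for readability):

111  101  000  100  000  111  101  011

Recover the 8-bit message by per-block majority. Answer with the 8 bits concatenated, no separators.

11000111

Block 1 (111): 3 ones → 1
Block 2 (101): 2 ones → 1
Block 3 (000): 0 ones → 0
Block 4 (100): 1 one → 0
Block 5 (000): 0 ones → 0
Block 6 (111): 3 ones → 1
Block 7 (101): 2 ones → 1
Block 8 (011): 2 ones → 1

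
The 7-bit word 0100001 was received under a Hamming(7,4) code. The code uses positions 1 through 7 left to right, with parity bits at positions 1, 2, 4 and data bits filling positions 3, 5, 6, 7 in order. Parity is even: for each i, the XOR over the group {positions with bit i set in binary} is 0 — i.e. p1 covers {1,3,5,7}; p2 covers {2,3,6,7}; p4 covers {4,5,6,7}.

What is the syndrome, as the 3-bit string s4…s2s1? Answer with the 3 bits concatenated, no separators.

s1 (pos 1,3,5,7): 0⊕0⊕0⊕1 = 1
s2 (pos 2,3,6,7): 1⊕0⊕0⊕1 = 0
s4 (pos 4,5,6,7): 0⊕0⊕0⊕1 = 1
Syndrome s4…s1 = 101 → error at position 5.

101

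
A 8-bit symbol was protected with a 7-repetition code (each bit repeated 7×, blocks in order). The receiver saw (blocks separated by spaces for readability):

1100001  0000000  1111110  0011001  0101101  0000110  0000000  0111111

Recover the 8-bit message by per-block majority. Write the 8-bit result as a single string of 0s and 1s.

Block 1 (1100001): 3 ones → 0
Block 2 (0000000): 0 ones → 0
Block 3 (1111110): 6 ones → 1
Block 4 (0011001): 3 ones → 0
Block 5 (0101101): 4 ones → 1
Block 6 (0000110): 2 ones → 0
Block 7 (0000000): 0 ones → 0
Block 8 (0111111): 6 ones → 1

00101001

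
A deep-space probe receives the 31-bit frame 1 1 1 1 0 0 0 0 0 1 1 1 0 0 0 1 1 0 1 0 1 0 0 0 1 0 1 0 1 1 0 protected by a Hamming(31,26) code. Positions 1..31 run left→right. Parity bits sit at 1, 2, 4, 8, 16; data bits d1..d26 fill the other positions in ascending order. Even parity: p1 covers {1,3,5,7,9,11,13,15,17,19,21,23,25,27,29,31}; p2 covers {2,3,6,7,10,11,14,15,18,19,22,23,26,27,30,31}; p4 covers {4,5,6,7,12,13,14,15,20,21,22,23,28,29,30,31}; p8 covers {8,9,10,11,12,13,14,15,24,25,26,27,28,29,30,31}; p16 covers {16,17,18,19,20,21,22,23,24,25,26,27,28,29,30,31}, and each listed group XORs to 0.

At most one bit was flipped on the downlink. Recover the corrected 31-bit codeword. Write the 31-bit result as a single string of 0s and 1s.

1111000001110011101010001010110

s1 (pos 1,3,5,7,9,11,13,15,17,19,21,23,25,27,29,31): 1⊕1⊕0⊕0⊕0⊕1⊕0⊕0⊕1⊕1⊕1⊕0⊕1⊕1⊕1⊕0 = 1
s2 (pos 2,3,6,7,10,11,14,15,18,19,22,23,26,27,30,31): 1⊕1⊕0⊕0⊕1⊕1⊕0⊕0⊕0⊕1⊕0⊕0⊕0⊕1⊕1⊕0 = 1
s4 (pos 4,5,6,7,12,13,14,15,20,21,22,23,28,29,30,31): 1⊕0⊕0⊕0⊕1⊕0⊕0⊕0⊕0⊕1⊕0⊕0⊕0⊕1⊕1⊕0 = 1
s8 (pos 8,9,10,11,12,13,14,15,24,25,26,27,28,29,30,31): 0⊕0⊕1⊕1⊕1⊕0⊕0⊕0⊕0⊕1⊕0⊕1⊕0⊕1⊕1⊕0 = 1
s16 (pos 16,17,18,19,20,21,22,23,24,25,26,27,28,29,30,31): 1⊕1⊕0⊕1⊕0⊕1⊕0⊕0⊕0⊕1⊕0⊕1⊕0⊕1⊕1⊕0 = 0
Syndrome s16…s1 = 01111 → error at position 15.
Flip position 15: 1111000001110001101010001010110 → 1111000001110011101010001010110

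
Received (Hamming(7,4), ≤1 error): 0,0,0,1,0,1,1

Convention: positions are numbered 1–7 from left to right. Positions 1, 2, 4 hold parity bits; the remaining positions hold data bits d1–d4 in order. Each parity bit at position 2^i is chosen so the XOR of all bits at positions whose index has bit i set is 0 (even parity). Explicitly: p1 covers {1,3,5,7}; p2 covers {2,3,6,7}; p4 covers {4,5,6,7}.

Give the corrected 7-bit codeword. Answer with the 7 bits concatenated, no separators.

s1 (pos 1,3,5,7): 0⊕0⊕0⊕1 = 1
s2 (pos 2,3,6,7): 0⊕0⊕1⊕1 = 0
s4 (pos 4,5,6,7): 1⊕0⊕1⊕1 = 1
Syndrome s4…s1 = 101 → error at position 5.
Flip position 5: 0001011 → 0001111

0001111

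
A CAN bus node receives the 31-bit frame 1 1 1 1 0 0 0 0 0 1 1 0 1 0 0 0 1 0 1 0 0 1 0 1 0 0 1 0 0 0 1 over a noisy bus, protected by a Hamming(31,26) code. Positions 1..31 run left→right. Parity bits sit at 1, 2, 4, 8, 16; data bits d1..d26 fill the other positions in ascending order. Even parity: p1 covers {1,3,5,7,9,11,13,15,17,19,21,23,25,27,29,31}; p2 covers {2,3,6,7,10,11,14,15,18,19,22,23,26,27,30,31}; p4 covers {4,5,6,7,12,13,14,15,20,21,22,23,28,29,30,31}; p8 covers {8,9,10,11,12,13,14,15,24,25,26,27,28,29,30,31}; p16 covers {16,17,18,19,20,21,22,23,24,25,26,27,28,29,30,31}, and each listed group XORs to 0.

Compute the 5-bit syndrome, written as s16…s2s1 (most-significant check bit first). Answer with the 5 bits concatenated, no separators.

00000

s1 (pos 1,3,5,7,9,11,13,15,17,19,21,23,25,27,29,31): 1⊕1⊕0⊕0⊕0⊕1⊕1⊕0⊕1⊕1⊕0⊕0⊕0⊕1⊕0⊕1 = 0
s2 (pos 2,3,6,7,10,11,14,15,18,19,22,23,26,27,30,31): 1⊕1⊕0⊕0⊕1⊕1⊕0⊕0⊕0⊕1⊕1⊕0⊕0⊕1⊕0⊕1 = 0
s4 (pos 4,5,6,7,12,13,14,15,20,21,22,23,28,29,30,31): 1⊕0⊕0⊕0⊕0⊕1⊕0⊕0⊕0⊕0⊕1⊕0⊕0⊕0⊕0⊕1 = 0
s8 (pos 8,9,10,11,12,13,14,15,24,25,26,27,28,29,30,31): 0⊕0⊕1⊕1⊕0⊕1⊕0⊕0⊕1⊕0⊕0⊕1⊕0⊕0⊕0⊕1 = 0
s16 (pos 16,17,18,19,20,21,22,23,24,25,26,27,28,29,30,31): 0⊕1⊕0⊕1⊕0⊕0⊕1⊕0⊕1⊕0⊕0⊕1⊕0⊕0⊕0⊕1 = 0
Syndrome s16…s1 = 00000 → no error.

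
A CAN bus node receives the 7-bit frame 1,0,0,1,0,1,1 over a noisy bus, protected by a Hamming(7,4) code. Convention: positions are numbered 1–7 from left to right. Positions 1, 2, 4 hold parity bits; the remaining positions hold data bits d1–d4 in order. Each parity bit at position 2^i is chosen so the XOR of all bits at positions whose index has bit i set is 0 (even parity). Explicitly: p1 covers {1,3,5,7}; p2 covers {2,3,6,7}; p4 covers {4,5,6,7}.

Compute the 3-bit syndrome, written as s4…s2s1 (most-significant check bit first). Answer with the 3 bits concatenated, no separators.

100

s1 (pos 1,3,5,7): 1⊕0⊕0⊕1 = 0
s2 (pos 2,3,6,7): 0⊕0⊕1⊕1 = 0
s4 (pos 4,5,6,7): 1⊕0⊕1⊕1 = 1
Syndrome s4…s1 = 100 → error at position 4.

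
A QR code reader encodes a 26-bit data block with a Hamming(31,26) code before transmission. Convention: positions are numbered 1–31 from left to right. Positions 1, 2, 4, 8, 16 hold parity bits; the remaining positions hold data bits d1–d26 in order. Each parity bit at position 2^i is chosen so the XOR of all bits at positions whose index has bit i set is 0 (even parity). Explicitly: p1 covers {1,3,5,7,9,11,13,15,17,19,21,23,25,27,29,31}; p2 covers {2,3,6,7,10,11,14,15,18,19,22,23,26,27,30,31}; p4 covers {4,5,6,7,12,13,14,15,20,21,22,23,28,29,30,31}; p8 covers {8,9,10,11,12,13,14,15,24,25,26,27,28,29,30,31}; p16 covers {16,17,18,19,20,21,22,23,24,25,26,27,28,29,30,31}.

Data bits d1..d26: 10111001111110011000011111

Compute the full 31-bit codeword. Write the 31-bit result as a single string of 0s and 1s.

0010011010011111110011000011111

Place data at non-parity positions: p1 p2 1 p4 0 1 1 p8 1 0 0 1 1 1 1 p16 1 1 0 0 1 1 0 0 0 0 1 1 1 1 1
p1 (pos 1,3,5,7,9,11,13,15,17,19,21,23,25,27,29,31): XOR of data positions = 1⊕0⊕1⊕1⊕0⊕1⊕1⊕1⊕0⊕1⊕0⊕0⊕1⊕1⊕1 = 0
p2 (pos 2,3,6,7,10,11,14,15,18,19,22,23,26,27,30,31): XOR of data positions = 1⊕1⊕1⊕0⊕0⊕1⊕1⊕1⊕0⊕1⊕0⊕0⊕1⊕1⊕1 = 0
p4 (pos 4,5,6,7,12,13,14,15,20,21,22,23,28,29,30,31): XOR of data positions = 0⊕1⊕1⊕1⊕1⊕1⊕1⊕0⊕1⊕1⊕0⊕1⊕1⊕1⊕1 = 0
p8 (pos 8,9,10,11,12,13,14,15,24,25,26,27,28,29,30,31): XOR of data positions = 1⊕0⊕0⊕1⊕1⊕1⊕1⊕0⊕0⊕0⊕1⊕1⊕1⊕1⊕1 = 0
p16 (pos 16,17,18,19,20,21,22,23,24,25,26,27,28,29,30,31): XOR of data positions = 1⊕1⊕0⊕0⊕1⊕1⊕0⊕0⊕0⊕0⊕1⊕1⊕1⊕1⊕1 = 1
Codeword: 0010011010011111110011000011111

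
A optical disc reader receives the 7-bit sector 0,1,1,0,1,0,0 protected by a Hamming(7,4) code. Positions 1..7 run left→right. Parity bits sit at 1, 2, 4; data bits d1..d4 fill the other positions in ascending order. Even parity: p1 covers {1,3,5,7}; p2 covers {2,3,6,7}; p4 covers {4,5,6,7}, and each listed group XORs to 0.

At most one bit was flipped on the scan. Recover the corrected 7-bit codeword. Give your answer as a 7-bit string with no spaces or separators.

s1 (pos 1,3,5,7): 0⊕1⊕1⊕0 = 0
s2 (pos 2,3,6,7): 1⊕1⊕0⊕0 = 0
s4 (pos 4,5,6,7): 0⊕1⊕0⊕0 = 1
Syndrome s4…s1 = 100 → error at position 4.
Flip position 4: 0110100 → 0111100

0111100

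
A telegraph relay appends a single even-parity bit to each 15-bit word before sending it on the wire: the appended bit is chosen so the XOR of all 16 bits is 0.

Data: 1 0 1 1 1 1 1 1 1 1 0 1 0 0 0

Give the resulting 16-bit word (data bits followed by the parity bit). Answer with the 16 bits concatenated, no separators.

1011111111010000

XOR of the 15 data bits: 1⊕0⊕1⊕1⊕1⊕1⊕1⊕1⊕1⊕1⊕0⊕1⊕0⊕0⊕0 = 0
Parity bit = 0 (so all 16 bits XOR to 0).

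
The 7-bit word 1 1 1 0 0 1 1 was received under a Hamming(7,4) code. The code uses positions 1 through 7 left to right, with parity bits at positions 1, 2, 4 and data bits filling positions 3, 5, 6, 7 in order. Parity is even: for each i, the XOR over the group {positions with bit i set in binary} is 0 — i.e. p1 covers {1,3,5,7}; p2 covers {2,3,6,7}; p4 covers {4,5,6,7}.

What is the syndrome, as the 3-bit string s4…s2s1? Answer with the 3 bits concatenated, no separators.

s1 (pos 1,3,5,7): 1⊕1⊕0⊕1 = 1
s2 (pos 2,3,6,7): 1⊕1⊕1⊕1 = 0
s4 (pos 4,5,6,7): 0⊕0⊕1⊕1 = 0
Syndrome s4…s1 = 001 → error at position 1.

001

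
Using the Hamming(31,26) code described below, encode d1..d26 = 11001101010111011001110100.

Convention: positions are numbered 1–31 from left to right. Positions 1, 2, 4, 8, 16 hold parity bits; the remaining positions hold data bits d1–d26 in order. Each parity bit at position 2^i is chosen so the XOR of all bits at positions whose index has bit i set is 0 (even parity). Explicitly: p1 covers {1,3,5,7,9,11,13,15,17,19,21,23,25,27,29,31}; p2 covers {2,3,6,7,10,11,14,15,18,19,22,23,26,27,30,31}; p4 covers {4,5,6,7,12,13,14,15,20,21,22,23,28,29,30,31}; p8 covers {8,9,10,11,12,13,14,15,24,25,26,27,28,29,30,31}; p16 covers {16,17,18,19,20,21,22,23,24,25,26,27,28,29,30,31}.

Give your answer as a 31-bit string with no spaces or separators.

Place data at non-parity positions: p1 p2 1 p4 1 0 0 p8 1 1 0 1 0 1 0 p16 1 1 1 0 1 1 0 0 1 1 1 0 1 0 0
p1 (pos 1,3,5,7,9,11,13,15,17,19,21,23,25,27,29,31): XOR of data positions = 1⊕1⊕0⊕1⊕0⊕0⊕0⊕1⊕1⊕1⊕0⊕1⊕1⊕1⊕0 = 1
p2 (pos 2,3,6,7,10,11,14,15,18,19,22,23,26,27,30,31): XOR of data positions = 1⊕0⊕0⊕1⊕0⊕1⊕0⊕1⊕1⊕1⊕0⊕1⊕1⊕0⊕0 = 0
p4 (pos 4,5,6,7,12,13,14,15,20,21,22,23,28,29,30,31): XOR of data positions = 1⊕0⊕0⊕1⊕0⊕1⊕0⊕0⊕1⊕1⊕0⊕0⊕1⊕0⊕0 = 0
p8 (pos 8,9,10,11,12,13,14,15,24,25,26,27,28,29,30,31): XOR of data positions = 1⊕1⊕0⊕1⊕0⊕1⊕0⊕0⊕1⊕1⊕1⊕0⊕1⊕0⊕0 = 0
p16 (pos 16,17,18,19,20,21,22,23,24,25,26,27,28,29,30,31): XOR of data positions = 1⊕1⊕1⊕0⊕1⊕1⊕0⊕0⊕1⊕1⊕1⊕0⊕1⊕0⊕0 = 1
Codeword: 1010100011010101111011001110100

1010100011010101111011001110100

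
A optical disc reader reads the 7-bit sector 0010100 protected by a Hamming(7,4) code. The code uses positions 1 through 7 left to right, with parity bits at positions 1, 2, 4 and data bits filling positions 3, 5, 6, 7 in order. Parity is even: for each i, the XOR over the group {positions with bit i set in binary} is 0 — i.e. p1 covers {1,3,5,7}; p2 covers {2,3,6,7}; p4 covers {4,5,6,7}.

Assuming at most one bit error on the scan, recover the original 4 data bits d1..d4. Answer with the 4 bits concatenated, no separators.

1110

s1 (pos 1,3,5,7): 0⊕1⊕1⊕0 = 0
s2 (pos 2,3,6,7): 0⊕1⊕0⊕0 = 1
s4 (pos 4,5,6,7): 0⊕1⊕0⊕0 = 1
Syndrome s4…s1 = 110 → error at position 6.
Flip position 6: 0010100 → 0010110
Read data bits from positions 3,5,6,7: 1110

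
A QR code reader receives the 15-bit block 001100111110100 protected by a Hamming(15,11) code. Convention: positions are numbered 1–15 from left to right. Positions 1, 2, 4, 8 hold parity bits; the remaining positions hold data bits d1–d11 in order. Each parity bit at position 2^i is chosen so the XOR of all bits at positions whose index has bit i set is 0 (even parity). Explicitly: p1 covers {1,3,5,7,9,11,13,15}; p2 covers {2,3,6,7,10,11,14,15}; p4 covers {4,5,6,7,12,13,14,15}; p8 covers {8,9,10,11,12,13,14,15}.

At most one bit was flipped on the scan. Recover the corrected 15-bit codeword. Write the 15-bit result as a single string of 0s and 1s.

001100111110000

s1 (pos 1,3,5,7,9,11,13,15): 0⊕1⊕0⊕1⊕1⊕1⊕1⊕0 = 1
s2 (pos 2,3,6,7,10,11,14,15): 0⊕1⊕0⊕1⊕1⊕1⊕0⊕0 = 0
s4 (pos 4,5,6,7,12,13,14,15): 1⊕0⊕0⊕1⊕0⊕1⊕0⊕0 = 1
s8 (pos 8,9,10,11,12,13,14,15): 1⊕1⊕1⊕1⊕0⊕1⊕0⊕0 = 1
Syndrome s8…s1 = 1101 → error at position 13.
Flip position 13: 001100111110100 → 001100111110000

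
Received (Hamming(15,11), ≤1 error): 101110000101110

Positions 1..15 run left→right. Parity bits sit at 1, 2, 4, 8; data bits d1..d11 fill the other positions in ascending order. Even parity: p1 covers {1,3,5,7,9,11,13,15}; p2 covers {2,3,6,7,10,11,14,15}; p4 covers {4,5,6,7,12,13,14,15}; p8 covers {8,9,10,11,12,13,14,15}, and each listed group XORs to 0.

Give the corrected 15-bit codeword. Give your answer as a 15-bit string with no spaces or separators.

s1 (pos 1,3,5,7,9,11,13,15): 1⊕1⊕1⊕0⊕0⊕0⊕1⊕0 = 0
s2 (pos 2,3,6,7,10,11,14,15): 0⊕1⊕0⊕0⊕1⊕0⊕1⊕0 = 1
s4 (pos 4,5,6,7,12,13,14,15): 1⊕1⊕0⊕0⊕1⊕1⊕1⊕0 = 1
s8 (pos 8,9,10,11,12,13,14,15): 0⊕0⊕1⊕0⊕1⊕1⊕1⊕0 = 0
Syndrome s8…s1 = 0110 → error at position 6.
Flip position 6: 101110000101110 → 101111000101110

101111000101110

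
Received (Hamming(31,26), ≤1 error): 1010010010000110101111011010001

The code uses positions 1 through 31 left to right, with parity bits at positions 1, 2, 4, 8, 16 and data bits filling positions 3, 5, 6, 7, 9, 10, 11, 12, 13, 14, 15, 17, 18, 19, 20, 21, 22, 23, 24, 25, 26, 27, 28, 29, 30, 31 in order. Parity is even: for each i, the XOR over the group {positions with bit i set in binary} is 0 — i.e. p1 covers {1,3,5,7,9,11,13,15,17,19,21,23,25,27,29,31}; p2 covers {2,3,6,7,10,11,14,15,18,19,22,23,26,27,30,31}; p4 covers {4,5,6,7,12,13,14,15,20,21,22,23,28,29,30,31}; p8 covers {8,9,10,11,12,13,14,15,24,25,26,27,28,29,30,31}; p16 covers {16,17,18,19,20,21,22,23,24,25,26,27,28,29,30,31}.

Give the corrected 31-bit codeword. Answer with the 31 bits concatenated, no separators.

1010010010000110101111011011001

s1 (pos 1,3,5,7,9,11,13,15,17,19,21,23,25,27,29,31): 1⊕1⊕0⊕0⊕1⊕0⊕0⊕1⊕1⊕1⊕1⊕0⊕1⊕1⊕0⊕1 = 0
s2 (pos 2,3,6,7,10,11,14,15,18,19,22,23,26,27,30,31): 0⊕1⊕1⊕0⊕0⊕0⊕1⊕1⊕0⊕1⊕1⊕0⊕0⊕1⊕0⊕1 = 0
s4 (pos 4,5,6,7,12,13,14,15,20,21,22,23,28,29,30,31): 0⊕0⊕1⊕0⊕0⊕0⊕1⊕1⊕1⊕1⊕1⊕0⊕0⊕0⊕0⊕1 = 1
s8 (pos 8,9,10,11,12,13,14,15,24,25,26,27,28,29,30,31): 0⊕1⊕0⊕0⊕0⊕0⊕1⊕1⊕1⊕1⊕0⊕1⊕0⊕0⊕0⊕1 = 1
s16 (pos 16,17,18,19,20,21,22,23,24,25,26,27,28,29,30,31): 0⊕1⊕0⊕1⊕1⊕1⊕1⊕0⊕1⊕1⊕0⊕1⊕0⊕0⊕0⊕1 = 1
Syndrome s16…s1 = 11100 → error at position 28.
Flip position 28: 1010010010000110101111011010001 → 1010010010000110101111011011001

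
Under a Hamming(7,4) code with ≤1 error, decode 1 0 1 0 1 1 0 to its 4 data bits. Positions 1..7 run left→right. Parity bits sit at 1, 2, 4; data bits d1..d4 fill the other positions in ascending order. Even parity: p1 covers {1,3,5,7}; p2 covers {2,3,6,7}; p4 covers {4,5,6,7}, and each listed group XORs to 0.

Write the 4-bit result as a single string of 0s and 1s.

s1 (pos 1,3,5,7): 1⊕1⊕1⊕0 = 1
s2 (pos 2,3,6,7): 0⊕1⊕1⊕0 = 0
s4 (pos 4,5,6,7): 0⊕1⊕1⊕0 = 0
Syndrome s4…s1 = 001 → error at position 1.
Flip position 1: 1010110 → 0010110
Read data bits from positions 3,5,6,7: 1110

1110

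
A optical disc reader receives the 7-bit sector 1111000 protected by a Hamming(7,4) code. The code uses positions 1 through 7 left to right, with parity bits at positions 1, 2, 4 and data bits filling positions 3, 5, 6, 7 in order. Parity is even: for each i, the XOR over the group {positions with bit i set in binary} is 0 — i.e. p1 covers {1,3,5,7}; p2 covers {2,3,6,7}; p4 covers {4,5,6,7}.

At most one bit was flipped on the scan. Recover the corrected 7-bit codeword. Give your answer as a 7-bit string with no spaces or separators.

s1 (pos 1,3,5,7): 1⊕1⊕0⊕0 = 0
s2 (pos 2,3,6,7): 1⊕1⊕0⊕0 = 0
s4 (pos 4,5,6,7): 1⊕0⊕0⊕0 = 1
Syndrome s4…s1 = 100 → error at position 4.
Flip position 4: 1111000 → 1110000

1110000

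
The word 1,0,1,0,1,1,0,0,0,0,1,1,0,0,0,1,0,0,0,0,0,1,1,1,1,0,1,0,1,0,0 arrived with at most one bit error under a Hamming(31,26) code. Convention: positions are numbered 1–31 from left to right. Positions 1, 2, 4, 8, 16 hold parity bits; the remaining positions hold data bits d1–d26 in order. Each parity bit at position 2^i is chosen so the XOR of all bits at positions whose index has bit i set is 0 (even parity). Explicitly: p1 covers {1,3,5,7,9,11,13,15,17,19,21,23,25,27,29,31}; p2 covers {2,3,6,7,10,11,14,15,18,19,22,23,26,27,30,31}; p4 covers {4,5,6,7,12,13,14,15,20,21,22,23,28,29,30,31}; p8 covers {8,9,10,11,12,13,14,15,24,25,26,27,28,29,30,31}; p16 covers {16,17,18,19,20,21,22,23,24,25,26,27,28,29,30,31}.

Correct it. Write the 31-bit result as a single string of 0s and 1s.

s1 (pos 1,3,5,7,9,11,13,15,17,19,21,23,25,27,29,31): 1⊕1⊕1⊕0⊕0⊕1⊕0⊕0⊕0⊕0⊕0⊕1⊕1⊕1⊕1⊕0 = 0
s2 (pos 2,3,6,7,10,11,14,15,18,19,22,23,26,27,30,31): 0⊕1⊕1⊕0⊕0⊕1⊕0⊕0⊕0⊕0⊕1⊕1⊕0⊕1⊕0⊕0 = 0
s4 (pos 4,5,6,7,12,13,14,15,20,21,22,23,28,29,30,31): 0⊕1⊕1⊕0⊕1⊕0⊕0⊕0⊕0⊕0⊕1⊕1⊕0⊕1⊕0⊕0 = 0
s8 (pos 8,9,10,11,12,13,14,15,24,25,26,27,28,29,30,31): 0⊕0⊕0⊕1⊕1⊕0⊕0⊕0⊕1⊕1⊕0⊕1⊕0⊕1⊕0⊕0 = 0
s16 (pos 16,17,18,19,20,21,22,23,24,25,26,27,28,29,30,31): 1⊕0⊕0⊕0⊕0⊕0⊕1⊕1⊕1⊕1⊕0⊕1⊕0⊕1⊕0⊕0 = 1
Syndrome s16…s1 = 10000 → error at position 16.
Flip position 16: 1010110000110001000001111010100 → 1010110000110000000001111010100

1010110000110000000001111010100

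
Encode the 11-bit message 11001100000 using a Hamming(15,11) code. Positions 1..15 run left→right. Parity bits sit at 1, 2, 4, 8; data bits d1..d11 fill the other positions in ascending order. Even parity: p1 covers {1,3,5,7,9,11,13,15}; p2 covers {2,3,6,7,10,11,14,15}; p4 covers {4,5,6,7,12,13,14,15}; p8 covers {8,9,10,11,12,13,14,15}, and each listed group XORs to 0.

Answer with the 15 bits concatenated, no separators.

101110001100000

Place data at non-parity positions: p1 p2 1 p4 1 0 0 p8 1 1 0 0 0 0 0
p1 (pos 1,3,5,7,9,11,13,15): XOR of data positions = 1⊕1⊕0⊕1⊕0⊕0⊕0 = 1
p2 (pos 2,3,6,7,10,11,14,15): XOR of data positions = 1⊕0⊕0⊕1⊕0⊕0⊕0 = 0
p4 (pos 4,5,6,7,12,13,14,15): XOR of data positions = 1⊕0⊕0⊕0⊕0⊕0⊕0 = 1
p8 (pos 8,9,10,11,12,13,14,15): XOR of data positions = 1⊕1⊕0⊕0⊕0⊕0⊕0 = 0
Codeword: 101110001100000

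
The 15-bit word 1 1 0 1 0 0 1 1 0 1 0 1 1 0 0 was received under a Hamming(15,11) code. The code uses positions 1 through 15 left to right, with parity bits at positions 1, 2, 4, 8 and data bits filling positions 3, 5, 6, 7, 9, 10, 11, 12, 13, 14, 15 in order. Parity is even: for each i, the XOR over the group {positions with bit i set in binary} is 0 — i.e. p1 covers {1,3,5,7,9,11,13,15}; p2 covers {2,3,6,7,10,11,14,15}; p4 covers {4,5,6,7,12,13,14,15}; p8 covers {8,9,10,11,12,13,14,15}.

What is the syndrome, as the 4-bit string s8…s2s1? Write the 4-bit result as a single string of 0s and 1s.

s1 (pos 1,3,5,7,9,11,13,15): 1⊕0⊕0⊕1⊕0⊕0⊕1⊕0 = 1
s2 (pos 2,3,6,7,10,11,14,15): 1⊕0⊕0⊕1⊕1⊕0⊕0⊕0 = 1
s4 (pos 4,5,6,7,12,13,14,15): 1⊕0⊕0⊕1⊕1⊕1⊕0⊕0 = 0
s8 (pos 8,9,10,11,12,13,14,15): 1⊕0⊕1⊕0⊕1⊕1⊕0⊕0 = 0
Syndrome s8…s1 = 0011 → error at position 3.

0011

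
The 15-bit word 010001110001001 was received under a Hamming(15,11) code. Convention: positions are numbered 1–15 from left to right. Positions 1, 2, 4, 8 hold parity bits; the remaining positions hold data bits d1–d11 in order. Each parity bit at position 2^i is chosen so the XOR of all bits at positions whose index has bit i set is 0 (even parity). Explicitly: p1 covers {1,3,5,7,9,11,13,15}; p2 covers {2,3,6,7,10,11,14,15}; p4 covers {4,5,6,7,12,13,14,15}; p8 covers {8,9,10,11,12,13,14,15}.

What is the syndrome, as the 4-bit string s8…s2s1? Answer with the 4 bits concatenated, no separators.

s1 (pos 1,3,5,7,9,11,13,15): 0⊕0⊕0⊕1⊕0⊕0⊕0⊕1 = 0
s2 (pos 2,3,6,7,10,11,14,15): 1⊕0⊕1⊕1⊕0⊕0⊕0⊕1 = 0
s4 (pos 4,5,6,7,12,13,14,15): 0⊕0⊕1⊕1⊕1⊕0⊕0⊕1 = 0
s8 (pos 8,9,10,11,12,13,14,15): 1⊕0⊕0⊕0⊕1⊕0⊕0⊕1 = 1
Syndrome s8…s1 = 1000 → error at position 8.

1000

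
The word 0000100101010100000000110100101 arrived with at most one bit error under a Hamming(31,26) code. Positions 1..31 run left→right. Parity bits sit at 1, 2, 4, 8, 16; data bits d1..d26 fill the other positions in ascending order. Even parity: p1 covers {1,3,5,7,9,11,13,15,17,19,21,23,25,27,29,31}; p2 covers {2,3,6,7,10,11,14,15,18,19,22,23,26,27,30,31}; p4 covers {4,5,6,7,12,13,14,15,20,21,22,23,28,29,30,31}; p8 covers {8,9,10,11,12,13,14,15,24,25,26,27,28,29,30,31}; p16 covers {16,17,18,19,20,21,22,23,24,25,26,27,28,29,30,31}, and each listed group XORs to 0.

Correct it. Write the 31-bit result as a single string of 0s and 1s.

s1 (pos 1,3,5,7,9,11,13,15,17,19,21,23,25,27,29,31): 0⊕0⊕1⊕0⊕0⊕0⊕0⊕0⊕0⊕0⊕0⊕1⊕0⊕0⊕1⊕1 = 0
s2 (pos 2,3,6,7,10,11,14,15,18,19,22,23,26,27,30,31): 0⊕0⊕0⊕0⊕1⊕0⊕1⊕0⊕0⊕0⊕0⊕1⊕1⊕0⊕0⊕1 = 1
s4 (pos 4,5,6,7,12,13,14,15,20,21,22,23,28,29,30,31): 0⊕1⊕0⊕0⊕1⊕0⊕1⊕0⊕0⊕0⊕0⊕1⊕0⊕1⊕0⊕1 = 0
s8 (pos 8,9,10,11,12,13,14,15,24,25,26,27,28,29,30,31): 1⊕0⊕1⊕0⊕1⊕0⊕1⊕0⊕1⊕0⊕1⊕0⊕0⊕1⊕0⊕1 = 0
s16 (pos 16,17,18,19,20,21,22,23,24,25,26,27,28,29,30,31): 0⊕0⊕0⊕0⊕0⊕0⊕0⊕1⊕1⊕0⊕1⊕0⊕0⊕1⊕0⊕1 = 1
Syndrome s16…s1 = 10010 → error at position 18.
Flip position 18: 0000100101010100000000110100101 → 0000100101010100010000110100101

0000100101010100010000110100101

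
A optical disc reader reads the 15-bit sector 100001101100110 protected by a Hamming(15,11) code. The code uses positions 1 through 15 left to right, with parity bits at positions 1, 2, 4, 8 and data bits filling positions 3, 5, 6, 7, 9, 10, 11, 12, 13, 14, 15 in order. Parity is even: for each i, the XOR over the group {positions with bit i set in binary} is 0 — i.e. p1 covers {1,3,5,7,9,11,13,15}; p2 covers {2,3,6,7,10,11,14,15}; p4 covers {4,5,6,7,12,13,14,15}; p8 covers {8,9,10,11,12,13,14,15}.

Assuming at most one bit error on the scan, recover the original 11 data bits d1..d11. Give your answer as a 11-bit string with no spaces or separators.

00111100110

s1 (pos 1,3,5,7,9,11,13,15): 1⊕0⊕0⊕1⊕1⊕0⊕1⊕0 = 0
s2 (pos 2,3,6,7,10,11,14,15): 0⊕0⊕1⊕1⊕1⊕0⊕1⊕0 = 0
s4 (pos 4,5,6,7,12,13,14,15): 0⊕0⊕1⊕1⊕0⊕1⊕1⊕0 = 0
s8 (pos 8,9,10,11,12,13,14,15): 0⊕1⊕1⊕0⊕0⊕1⊕1⊕0 = 0
Syndrome s8…s1 = 0000 → no error.
Read data bits from positions 3,5,6,7,9,10,11,12,13,14,15: 00111100110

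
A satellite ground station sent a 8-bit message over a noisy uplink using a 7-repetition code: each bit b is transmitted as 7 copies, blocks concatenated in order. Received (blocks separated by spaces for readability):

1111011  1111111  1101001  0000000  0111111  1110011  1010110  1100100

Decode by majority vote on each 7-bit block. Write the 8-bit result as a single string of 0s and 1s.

11101110

Block 1 (1111011): 6 ones → 1
Block 2 (1111111): 7 ones → 1
Block 3 (1101001): 4 ones → 1
Block 4 (0000000): 0 ones → 0
Block 5 (0111111): 6 ones → 1
Block 6 (1110011): 5 ones → 1
Block 7 (1010110): 4 ones → 1
Block 8 (1100100): 3 ones → 0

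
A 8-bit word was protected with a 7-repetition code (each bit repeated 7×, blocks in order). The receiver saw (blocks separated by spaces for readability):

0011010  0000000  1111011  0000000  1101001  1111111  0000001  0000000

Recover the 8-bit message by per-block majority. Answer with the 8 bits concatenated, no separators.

00101100

Block 1 (0011010): 3 ones → 0
Block 2 (0000000): 0 ones → 0
Block 3 (1111011): 6 ones → 1
Block 4 (0000000): 0 ones → 0
Block 5 (1101001): 4 ones → 1
Block 6 (1111111): 7 ones → 1
Block 7 (0000001): 1 one → 0
Block 8 (0000000): 0 ones → 0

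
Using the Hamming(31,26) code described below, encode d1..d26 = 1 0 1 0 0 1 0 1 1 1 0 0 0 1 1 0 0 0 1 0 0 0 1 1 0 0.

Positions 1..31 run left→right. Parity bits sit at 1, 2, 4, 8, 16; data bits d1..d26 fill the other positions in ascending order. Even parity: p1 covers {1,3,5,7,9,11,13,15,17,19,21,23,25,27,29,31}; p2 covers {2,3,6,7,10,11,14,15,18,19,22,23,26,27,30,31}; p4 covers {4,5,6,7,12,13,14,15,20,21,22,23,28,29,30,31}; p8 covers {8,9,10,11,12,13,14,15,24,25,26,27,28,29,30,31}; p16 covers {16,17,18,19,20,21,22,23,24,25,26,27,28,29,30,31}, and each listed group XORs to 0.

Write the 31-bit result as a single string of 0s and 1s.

Place data at non-parity positions: p1 p2 1 p4 0 1 0 p8 0 1 0 1 1 1 0 p16 0 0 1 1 0 0 0 1 0 0 0 1 1 0 0
p1 (pos 1,3,5,7,9,11,13,15,17,19,21,23,25,27,29,31): XOR of data positions = 1⊕0⊕0⊕0⊕0⊕1⊕0⊕0⊕1⊕0⊕0⊕0⊕0⊕1⊕0 = 0
p2 (pos 2,3,6,7,10,11,14,15,18,19,22,23,26,27,30,31): XOR of data positions = 1⊕1⊕0⊕1⊕0⊕1⊕0⊕0⊕1⊕0⊕0⊕0⊕0⊕0⊕0 = 1
p4 (pos 4,5,6,7,12,13,14,15,20,21,22,23,28,29,30,31): XOR of data positions = 0⊕1⊕0⊕1⊕1⊕1⊕0⊕1⊕0⊕0⊕0⊕1⊕1⊕0⊕0 = 1
p8 (pos 8,9,10,11,12,13,14,15,24,25,26,27,28,29,30,31): XOR of data positions = 0⊕1⊕0⊕1⊕1⊕1⊕0⊕1⊕0⊕0⊕0⊕1⊕1⊕0⊕0 = 1
p16 (pos 16,17,18,19,20,21,22,23,24,25,26,27,28,29,30,31): XOR of data positions = 0⊕0⊕1⊕1⊕0⊕0⊕0⊕1⊕0⊕0⊕0⊕1⊕1⊕0⊕0 = 1
Codeword: 0111010101011101001100010001100

0111010101011101001100010001100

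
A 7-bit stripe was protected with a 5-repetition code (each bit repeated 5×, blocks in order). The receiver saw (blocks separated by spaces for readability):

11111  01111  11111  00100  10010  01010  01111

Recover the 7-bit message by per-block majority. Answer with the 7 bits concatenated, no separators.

Block 1 (11111): 5 ones → 1
Block 2 (01111): 4 ones → 1
Block 3 (11111): 5 ones → 1
Block 4 (00100): 1 one → 0
Block 5 (10010): 2 ones → 0
Block 6 (01010): 2 ones → 0
Block 7 (01111): 4 ones → 1

1110001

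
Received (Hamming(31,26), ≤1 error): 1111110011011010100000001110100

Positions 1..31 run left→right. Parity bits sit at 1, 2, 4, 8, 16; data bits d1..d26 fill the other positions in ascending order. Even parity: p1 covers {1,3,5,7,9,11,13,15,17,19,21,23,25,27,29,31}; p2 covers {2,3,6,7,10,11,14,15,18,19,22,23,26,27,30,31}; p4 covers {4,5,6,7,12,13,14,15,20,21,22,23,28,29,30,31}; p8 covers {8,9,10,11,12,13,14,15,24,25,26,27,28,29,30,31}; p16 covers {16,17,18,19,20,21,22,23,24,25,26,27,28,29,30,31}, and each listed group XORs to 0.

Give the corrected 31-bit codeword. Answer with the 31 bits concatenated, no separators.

1111110011011010100000001110110

s1 (pos 1,3,5,7,9,11,13,15,17,19,21,23,25,27,29,31): 1⊕1⊕1⊕0⊕1⊕0⊕1⊕1⊕1⊕0⊕0⊕0⊕1⊕1⊕1⊕0 = 0
s2 (pos 2,3,6,7,10,11,14,15,18,19,22,23,26,27,30,31): 1⊕1⊕1⊕0⊕1⊕0⊕0⊕1⊕0⊕0⊕0⊕0⊕1⊕1⊕0⊕0 = 1
s4 (pos 4,5,6,7,12,13,14,15,20,21,22,23,28,29,30,31): 1⊕1⊕1⊕0⊕1⊕1⊕0⊕1⊕0⊕0⊕0⊕0⊕0⊕1⊕0⊕0 = 1
s8 (pos 8,9,10,11,12,13,14,15,24,25,26,27,28,29,30,31): 0⊕1⊕1⊕0⊕1⊕1⊕0⊕1⊕0⊕1⊕1⊕1⊕0⊕1⊕0⊕0 = 1
s16 (pos 16,17,18,19,20,21,22,23,24,25,26,27,28,29,30,31): 0⊕1⊕0⊕0⊕0⊕0⊕0⊕0⊕0⊕1⊕1⊕1⊕0⊕1⊕0⊕0 = 1
Syndrome s16…s1 = 11110 → error at position 30.
Flip position 30: 1111110011011010100000001110100 → 1111110011011010100000001110110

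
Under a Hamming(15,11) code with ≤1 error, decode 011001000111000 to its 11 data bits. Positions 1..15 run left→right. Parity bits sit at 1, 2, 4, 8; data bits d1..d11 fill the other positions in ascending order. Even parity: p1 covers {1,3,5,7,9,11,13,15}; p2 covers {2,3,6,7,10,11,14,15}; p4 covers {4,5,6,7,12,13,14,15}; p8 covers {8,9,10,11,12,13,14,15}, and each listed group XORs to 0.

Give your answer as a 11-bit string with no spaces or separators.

10100011000

s1 (pos 1,3,5,7,9,11,13,15): 0⊕1⊕0⊕0⊕0⊕1⊕0⊕0 = 0
s2 (pos 2,3,6,7,10,11,14,15): 1⊕1⊕1⊕0⊕1⊕1⊕0⊕0 = 1
s4 (pos 4,5,6,7,12,13,14,15): 0⊕0⊕1⊕0⊕1⊕0⊕0⊕0 = 0
s8 (pos 8,9,10,11,12,13,14,15): 0⊕0⊕1⊕1⊕1⊕0⊕0⊕0 = 1
Syndrome s8…s1 = 1010 → error at position 10.
Flip position 10: 011001000111000 → 011001000011000
Read data bits from positions 3,5,6,7,9,10,11,12,13,14,15: 10100011000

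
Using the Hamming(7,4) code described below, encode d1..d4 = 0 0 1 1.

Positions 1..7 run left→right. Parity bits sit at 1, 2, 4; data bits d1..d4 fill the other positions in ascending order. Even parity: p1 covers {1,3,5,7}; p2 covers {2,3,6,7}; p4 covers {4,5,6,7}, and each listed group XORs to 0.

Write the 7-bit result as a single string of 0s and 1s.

1000011

Place data at non-parity positions: p1 p2 0 p4 0 1 1
p1 (pos 1,3,5,7): XOR of data positions = 0⊕0⊕1 = 1
p2 (pos 2,3,6,7): XOR of data positions = 0⊕1⊕1 = 0
p4 (pos 4,5,6,7): XOR of data positions = 0⊕1⊕1 = 0
Codeword: 1000011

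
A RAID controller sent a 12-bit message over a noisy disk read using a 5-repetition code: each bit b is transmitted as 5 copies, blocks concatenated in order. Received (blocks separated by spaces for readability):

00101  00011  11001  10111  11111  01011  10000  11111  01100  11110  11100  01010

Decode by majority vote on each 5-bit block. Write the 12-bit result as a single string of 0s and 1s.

Block 1 (00101): 2 ones → 0
Block 2 (00011): 2 ones → 0
Block 3 (11001): 3 ones → 1
Block 4 (10111): 4 ones → 1
Block 5 (11111): 5 ones → 1
Block 6 (01011): 3 ones → 1
Block 7 (10000): 1 one → 0
Block 8 (11111): 5 ones → 1
Block 9 (01100): 2 ones → 0
Block 10 (11110): 4 ones → 1
Block 11 (11100): 3 ones → 1
Block 12 (01010): 2 ones → 0

001111010110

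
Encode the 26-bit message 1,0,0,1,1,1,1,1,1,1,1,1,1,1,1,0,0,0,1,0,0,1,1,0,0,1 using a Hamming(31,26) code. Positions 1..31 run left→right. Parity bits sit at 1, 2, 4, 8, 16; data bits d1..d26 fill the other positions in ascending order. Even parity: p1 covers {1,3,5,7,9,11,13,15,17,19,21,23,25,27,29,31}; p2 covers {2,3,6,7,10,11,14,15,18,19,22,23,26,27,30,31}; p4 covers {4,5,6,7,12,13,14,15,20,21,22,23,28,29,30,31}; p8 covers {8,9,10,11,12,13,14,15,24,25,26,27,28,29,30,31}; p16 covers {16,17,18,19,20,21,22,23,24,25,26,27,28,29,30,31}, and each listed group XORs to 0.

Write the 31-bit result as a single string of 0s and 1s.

0010001111111110111100010011001

Place data at non-parity positions: p1 p2 1 p4 0 0 1 p8 1 1 1 1 1 1 1 p16 1 1 1 1 0 0 0 1 0 0 1 1 0 0 1
p1 (pos 1,3,5,7,9,11,13,15,17,19,21,23,25,27,29,31): XOR of data positions = 1⊕0⊕1⊕1⊕1⊕1⊕1⊕1⊕1⊕0⊕0⊕0⊕1⊕0⊕1 = 0
p2 (pos 2,3,6,7,10,11,14,15,18,19,22,23,26,27,30,31): XOR of data positions = 1⊕0⊕1⊕1⊕1⊕1⊕1⊕1⊕1⊕0⊕0⊕0⊕1⊕0⊕1 = 0
p4 (pos 4,5,6,7,12,13,14,15,20,21,22,23,28,29,30,31): XOR of data positions = 0⊕0⊕1⊕1⊕1⊕1⊕1⊕1⊕0⊕0⊕0⊕1⊕0⊕0⊕1 = 0
p8 (pos 8,9,10,11,12,13,14,15,24,25,26,27,28,29,30,31): XOR of data positions = 1⊕1⊕1⊕1⊕1⊕1⊕1⊕1⊕0⊕0⊕1⊕1⊕0⊕0⊕1 = 1
p16 (pos 16,17,18,19,20,21,22,23,24,25,26,27,28,29,30,31): XOR of data positions = 1⊕1⊕1⊕1⊕0⊕0⊕0⊕1⊕0⊕0⊕1⊕1⊕0⊕0⊕1 = 0
Codeword: 0010001111111110111100010011001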